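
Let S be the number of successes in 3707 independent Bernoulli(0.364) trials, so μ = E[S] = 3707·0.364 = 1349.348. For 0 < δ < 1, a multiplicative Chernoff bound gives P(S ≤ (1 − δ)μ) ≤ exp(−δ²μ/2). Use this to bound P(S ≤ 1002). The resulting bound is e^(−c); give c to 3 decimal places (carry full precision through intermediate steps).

Write 1002 = (1 − δ)μ, so δ = 1 − 1002/1349.348 = 0.2574191…
Then the exponent is δ²μ/2 = (μ − 1002)²/(2μ) = 44.707011.

44.707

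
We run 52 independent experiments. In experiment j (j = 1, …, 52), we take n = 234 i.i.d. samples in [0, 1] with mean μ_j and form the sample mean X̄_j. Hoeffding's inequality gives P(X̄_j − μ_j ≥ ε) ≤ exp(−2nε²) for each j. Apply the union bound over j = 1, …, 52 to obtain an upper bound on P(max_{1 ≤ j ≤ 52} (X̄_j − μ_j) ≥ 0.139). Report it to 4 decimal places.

Per-experiment Hoeffding bound: exp(−2·234·0.139²) = exp(−9.04223) = 0.00011831.
Union bound over 52 events: 52·0.00011831 = 0.00615.

0.0062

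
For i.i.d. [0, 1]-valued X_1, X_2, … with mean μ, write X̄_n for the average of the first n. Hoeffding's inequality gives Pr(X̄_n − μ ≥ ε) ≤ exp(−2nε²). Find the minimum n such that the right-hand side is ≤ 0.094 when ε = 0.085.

164

Require exp(−2nε²) ≤ 0.094, i.e. 2nε² ≥ ln(1/0.094) = 2.364460.
So n ≥ 2.364460 / (2·0.085²) = 163.630.
The smallest integer n is 164.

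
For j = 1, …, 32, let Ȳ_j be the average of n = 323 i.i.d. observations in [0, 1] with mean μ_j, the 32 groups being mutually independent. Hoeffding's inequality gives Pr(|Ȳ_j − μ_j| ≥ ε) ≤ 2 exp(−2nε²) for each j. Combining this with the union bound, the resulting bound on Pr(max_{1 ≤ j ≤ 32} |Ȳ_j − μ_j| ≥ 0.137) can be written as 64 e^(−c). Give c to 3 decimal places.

12.125

Union bound over the 32 events: Pr(max_{1 ≤ j ≤ 32} |Ȳ_j − μ_j| ≥ 0.137) ≤ 32·2·exp(−2nε²) = 64 exp(−2·323·0.137²).
So c = 2·323·0.137² = 12.1248.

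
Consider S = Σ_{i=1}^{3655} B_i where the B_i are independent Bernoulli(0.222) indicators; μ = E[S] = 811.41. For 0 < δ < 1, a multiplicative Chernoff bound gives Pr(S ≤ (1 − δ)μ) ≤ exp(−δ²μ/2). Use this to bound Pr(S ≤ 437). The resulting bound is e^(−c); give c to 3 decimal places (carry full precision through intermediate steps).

86.382

Write 437 = (1 − δ)μ, so δ = 1 − 437/811.41 = 0.4614313…
Then the exponent is δ²μ/2 = (μ − 437)²/(2μ) = 86.382253.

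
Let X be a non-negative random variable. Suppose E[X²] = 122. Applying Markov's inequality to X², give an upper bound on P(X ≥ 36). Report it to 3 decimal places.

0.094

Since X ≥ 0, the event {X ≥ 36} is the same as {X² ≥ 1296}.
Markov's inequality applied to X² gives P(X² ≥ 1296) ≤ E[X²]/1296 = 122/1296 = 0.0941.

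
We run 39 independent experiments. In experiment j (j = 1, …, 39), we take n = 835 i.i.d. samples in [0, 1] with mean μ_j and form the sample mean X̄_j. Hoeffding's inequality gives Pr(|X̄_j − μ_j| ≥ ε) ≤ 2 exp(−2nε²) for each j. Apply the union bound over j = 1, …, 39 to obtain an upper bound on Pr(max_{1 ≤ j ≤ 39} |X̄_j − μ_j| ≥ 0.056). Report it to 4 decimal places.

0.4146

Per-experiment Hoeffding bound: 2·exp(−2·835·0.056²) = 2·exp(−5.23712) = 0.010631.
Union bound over 39 events: 39·0.010631 = 0.41461.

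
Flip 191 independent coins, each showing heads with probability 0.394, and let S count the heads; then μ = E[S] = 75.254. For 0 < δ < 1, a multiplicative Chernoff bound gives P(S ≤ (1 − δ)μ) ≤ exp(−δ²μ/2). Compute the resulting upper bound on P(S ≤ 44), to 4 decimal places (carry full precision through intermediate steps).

Write 44 = (1 − δ)μ, so δ = 1 − 44/75.254 = 0.4153135…
Then the exponent is δ²μ/2 = (μ − 44)²/(2μ) = 6.490104.
Bound = exp(−6.490104) = 0.00152.

0.0015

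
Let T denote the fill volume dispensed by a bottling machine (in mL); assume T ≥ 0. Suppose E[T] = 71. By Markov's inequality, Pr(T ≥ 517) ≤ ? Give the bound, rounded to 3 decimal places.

0.137

Markov's inequality: for a non-negative random variable, Pr(T ≥ a) ≤ E[T]/a.
Here E[T] = 71 and a = 517, so the bound is 71/517 = 0.1373.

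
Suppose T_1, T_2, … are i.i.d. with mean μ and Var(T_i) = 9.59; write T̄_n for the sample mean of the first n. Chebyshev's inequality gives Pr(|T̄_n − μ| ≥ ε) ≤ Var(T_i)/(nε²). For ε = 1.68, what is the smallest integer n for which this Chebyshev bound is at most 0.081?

42

Require 9.59/(n·1.68²) ≤ 0.081, i.e. n ≥ 9.59/(0.081·1.68²) = 41.948.
The smallest integer n is 42.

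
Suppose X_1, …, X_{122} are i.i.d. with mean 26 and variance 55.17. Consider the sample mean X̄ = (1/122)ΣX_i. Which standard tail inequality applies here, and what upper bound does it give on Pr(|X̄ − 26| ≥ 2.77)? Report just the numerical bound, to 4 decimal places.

With mean and variance of each term known, Chebyshev's inequality bounds the deviation of the sum (or sample mean).
Var(X̄) = Var(X_i)/n = 55.17/122 = 0.45221.
Chebyshev: Pr(|X̄ − 26| ≥ 2.77) ≤ Var(X̄)/(2.77)² = 55.17/(122·2.77²) = 0.0589.

0.0589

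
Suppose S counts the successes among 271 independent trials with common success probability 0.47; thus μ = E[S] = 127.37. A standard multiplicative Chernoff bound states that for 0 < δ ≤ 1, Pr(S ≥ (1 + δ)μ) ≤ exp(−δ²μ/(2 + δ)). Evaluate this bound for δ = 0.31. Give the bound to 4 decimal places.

Exponent = δ²μ/(2 + δ) = 0.31²·127.37/2.31 = 5.2988.
Bound = exp(−5.2988) = 0.00500.

0.0050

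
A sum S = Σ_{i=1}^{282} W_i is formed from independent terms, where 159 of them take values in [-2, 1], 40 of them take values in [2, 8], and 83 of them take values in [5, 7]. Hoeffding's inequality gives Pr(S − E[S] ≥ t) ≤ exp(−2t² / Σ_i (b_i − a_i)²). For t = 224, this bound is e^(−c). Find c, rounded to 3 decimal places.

Σ(b_i − a_i)² = 159·3² + 40·6² + 83·2² = 3203.
c = 2t² / 3203 = 2·224² / 3203 = 31.3306.

31.331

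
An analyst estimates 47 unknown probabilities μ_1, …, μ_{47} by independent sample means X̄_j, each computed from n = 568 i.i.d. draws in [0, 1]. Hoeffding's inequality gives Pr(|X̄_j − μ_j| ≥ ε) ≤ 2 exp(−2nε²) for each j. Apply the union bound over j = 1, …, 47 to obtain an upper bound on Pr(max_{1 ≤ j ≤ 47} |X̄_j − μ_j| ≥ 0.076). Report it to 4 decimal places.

0.1329

Per-experiment Hoeffding bound: 2·exp(−2·568·0.076²) = 2·exp(−6.56154) = 0.0028274.
Union bound over 47 events: 47·0.0028274 = 0.13289.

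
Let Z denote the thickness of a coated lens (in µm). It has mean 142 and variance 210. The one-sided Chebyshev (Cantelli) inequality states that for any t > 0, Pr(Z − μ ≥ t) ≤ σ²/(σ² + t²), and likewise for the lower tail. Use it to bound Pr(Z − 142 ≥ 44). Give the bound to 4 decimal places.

0.0979

Here σ² = 210 and t = 44, so σ² + t² = 2146.
Cantelli's bound: 210/2146 = 0.0979.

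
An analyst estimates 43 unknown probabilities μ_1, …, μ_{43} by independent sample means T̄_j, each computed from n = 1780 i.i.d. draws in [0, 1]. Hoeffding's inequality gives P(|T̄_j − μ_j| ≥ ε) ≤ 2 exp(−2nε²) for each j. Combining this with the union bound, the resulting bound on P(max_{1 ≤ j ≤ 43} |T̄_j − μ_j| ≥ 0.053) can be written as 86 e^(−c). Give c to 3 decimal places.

Union bound over the 43 events: P(max_{1 ≤ j ≤ 43} |T̄_j − μ_j| ≥ 0.053) ≤ 43·2·exp(−2nε²) = 86 exp(−2·1780·0.053²).
So c = 2·1780·0.053² = 10.0000.

10.000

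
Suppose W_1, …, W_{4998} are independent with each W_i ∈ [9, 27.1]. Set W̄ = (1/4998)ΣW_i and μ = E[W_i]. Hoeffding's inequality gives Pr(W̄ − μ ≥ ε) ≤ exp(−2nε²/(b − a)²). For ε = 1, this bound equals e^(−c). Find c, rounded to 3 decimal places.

c = 2nε²/(b − a)² = 2·4998·1² / 18.1² = 30.5119.

30.512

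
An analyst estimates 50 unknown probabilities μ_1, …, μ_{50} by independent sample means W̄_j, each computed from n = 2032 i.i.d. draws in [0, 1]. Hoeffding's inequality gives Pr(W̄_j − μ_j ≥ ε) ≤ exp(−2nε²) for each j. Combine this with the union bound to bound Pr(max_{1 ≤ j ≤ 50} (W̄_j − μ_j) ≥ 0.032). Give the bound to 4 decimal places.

Per-experiment Hoeffding bound: exp(−2·2032·0.032²) = exp(−4.16154) = 0.015584.
Union bound over 50 events: 50·0.015584 = 0.77918.

0.7792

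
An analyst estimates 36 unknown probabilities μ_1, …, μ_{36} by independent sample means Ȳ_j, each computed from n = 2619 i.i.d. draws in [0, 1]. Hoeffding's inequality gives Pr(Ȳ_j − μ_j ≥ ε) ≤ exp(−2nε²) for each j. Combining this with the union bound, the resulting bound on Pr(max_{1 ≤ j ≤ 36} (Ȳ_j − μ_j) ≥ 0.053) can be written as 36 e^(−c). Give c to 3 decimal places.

14.714

Union bound over the 36 events: Pr(max_{1 ≤ j ≤ 36} (Ȳ_j − μ_j) ≥ 0.053) ≤ 36·exp(−2nε²) = 36 exp(−2·2619·0.053²).
So c = 2·2619·0.053² = 14.7135.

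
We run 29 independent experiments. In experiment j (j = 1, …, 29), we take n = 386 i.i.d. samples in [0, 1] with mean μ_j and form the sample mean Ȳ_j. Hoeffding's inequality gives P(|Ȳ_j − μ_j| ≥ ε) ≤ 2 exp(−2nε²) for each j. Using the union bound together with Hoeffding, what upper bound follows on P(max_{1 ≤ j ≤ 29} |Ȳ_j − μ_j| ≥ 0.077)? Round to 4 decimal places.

0.5965

Per-experiment Hoeffding bound: 2·exp(−2·386·0.077²) = 2·exp(−4.57719) = 0.020568.
Union bound over 29 events: 29·0.020568 = 0.59646.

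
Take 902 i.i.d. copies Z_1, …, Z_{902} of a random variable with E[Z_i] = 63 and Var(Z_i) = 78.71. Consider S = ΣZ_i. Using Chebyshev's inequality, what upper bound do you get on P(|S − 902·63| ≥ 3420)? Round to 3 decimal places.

0.006

Var(S) = n·Var(Z_i) = 902·78.71 = 70996.42.
Chebyshev: P(|S − 902·63| ≥ 3420) ≤ Var(S)/3420² = 70996.42/11696400 = 0.0061.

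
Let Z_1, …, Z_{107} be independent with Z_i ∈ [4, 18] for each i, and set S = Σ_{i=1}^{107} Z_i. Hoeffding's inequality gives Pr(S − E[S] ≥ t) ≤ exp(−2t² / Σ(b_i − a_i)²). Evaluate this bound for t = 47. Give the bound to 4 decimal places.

Σ(b_i − a_i)² = 107·(14)² = 20972.
Exponent = 2·47²/20972 = 0.2107.
Bound = exp(−0.2107) = 0.81005.

0.8100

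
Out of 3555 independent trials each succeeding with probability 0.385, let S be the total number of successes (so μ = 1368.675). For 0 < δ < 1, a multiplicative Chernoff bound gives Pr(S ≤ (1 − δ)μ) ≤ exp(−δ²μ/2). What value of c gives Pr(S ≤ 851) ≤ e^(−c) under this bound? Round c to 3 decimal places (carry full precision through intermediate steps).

97.900

Write 851 = (1 − δ)μ, so δ = 1 − 851/1368.675 = 0.3782308…
Then the exponent is δ²μ/2 = (μ − 851)²/(2μ) = 97.900307.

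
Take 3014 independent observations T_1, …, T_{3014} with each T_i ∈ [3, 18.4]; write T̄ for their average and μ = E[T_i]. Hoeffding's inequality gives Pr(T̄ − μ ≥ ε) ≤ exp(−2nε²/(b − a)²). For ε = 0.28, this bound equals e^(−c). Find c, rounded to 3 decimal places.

c = 2nε²/(b − a)² = 2·3014·0.28² / 15.4² = 1.9927.

1.993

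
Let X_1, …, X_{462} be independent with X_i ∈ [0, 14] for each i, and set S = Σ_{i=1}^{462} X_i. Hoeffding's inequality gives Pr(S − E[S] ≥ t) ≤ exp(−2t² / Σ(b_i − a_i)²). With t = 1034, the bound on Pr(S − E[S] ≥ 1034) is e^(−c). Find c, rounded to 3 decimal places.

Σ(b_i − a_i)² = 462·(14)² = 90552.
c = 2t²/90552 = 2·1034²/90552 = 23.6142.

23.614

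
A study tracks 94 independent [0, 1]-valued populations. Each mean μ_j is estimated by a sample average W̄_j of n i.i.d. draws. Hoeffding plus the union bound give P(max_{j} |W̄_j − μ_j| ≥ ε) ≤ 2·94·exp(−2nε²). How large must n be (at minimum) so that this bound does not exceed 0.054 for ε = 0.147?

189

Need 2·94·exp(−2nε²) ≤ 0.054, i.e. exp(−2nε²) ≤ 0.054/188.
So 2nε² ≥ ln(188/0.054) = 8.155213.
Hence n ≥ 8.155213/(2·0.147²) = 188.699.
The smallest integer n is 189.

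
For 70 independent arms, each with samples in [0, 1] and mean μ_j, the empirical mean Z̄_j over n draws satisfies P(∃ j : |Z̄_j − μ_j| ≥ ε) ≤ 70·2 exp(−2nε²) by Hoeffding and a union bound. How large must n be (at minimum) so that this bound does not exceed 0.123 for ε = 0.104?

Need 2·70·exp(−2nε²) ≤ 0.123, i.e. exp(−2nε²) ≤ 0.123/140.
So 2nε² ≥ ln(140/0.123) = 7.037213.
Hence n ≥ 7.037213/(2·0.104²) = 325.315.
The smallest integer n is 326.

326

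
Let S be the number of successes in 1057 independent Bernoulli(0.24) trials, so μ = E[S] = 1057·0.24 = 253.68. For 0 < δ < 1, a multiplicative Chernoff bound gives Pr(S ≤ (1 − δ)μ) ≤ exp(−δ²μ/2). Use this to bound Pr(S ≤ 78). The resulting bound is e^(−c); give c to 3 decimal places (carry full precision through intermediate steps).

Write 78 = (1 − δ)μ, so δ = 1 − 78/253.68 = 0.692526…
Then the exponent is δ²μ/2 = (μ − 78)²/(2μ) = 60.831485.

60.831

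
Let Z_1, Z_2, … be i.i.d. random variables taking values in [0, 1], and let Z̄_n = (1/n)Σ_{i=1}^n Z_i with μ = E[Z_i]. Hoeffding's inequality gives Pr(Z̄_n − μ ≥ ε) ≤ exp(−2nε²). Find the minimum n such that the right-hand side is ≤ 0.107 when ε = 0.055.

370

Require exp(−2nε²) ≤ 0.107, i.e. 2nε² ≥ ln(1/0.107) = 2.234926.
So n ≥ 2.234926 / (2·0.055²) = 369.409.
The smallest integer n is 370.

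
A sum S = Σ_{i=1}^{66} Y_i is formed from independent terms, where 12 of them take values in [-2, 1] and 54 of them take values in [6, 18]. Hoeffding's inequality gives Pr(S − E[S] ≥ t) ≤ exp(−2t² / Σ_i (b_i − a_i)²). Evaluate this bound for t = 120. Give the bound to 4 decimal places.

Σ(b_i − a_i)² = 12·3² + 54·12² = 7884.
Exponent = 2·120² / 7884 = 3.65297.
Bound = exp(−3.65297) = 0.02591.

0.0259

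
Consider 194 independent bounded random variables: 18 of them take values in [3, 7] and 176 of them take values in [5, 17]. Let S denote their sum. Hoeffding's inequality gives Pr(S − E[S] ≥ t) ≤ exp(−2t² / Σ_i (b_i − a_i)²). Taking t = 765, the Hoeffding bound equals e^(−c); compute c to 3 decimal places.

Σ(b_i − a_i)² = 18·4² + 176·12² = 25632.
c = 2t² / 25632 = 2·765² / 25632 = 45.6636.

45.664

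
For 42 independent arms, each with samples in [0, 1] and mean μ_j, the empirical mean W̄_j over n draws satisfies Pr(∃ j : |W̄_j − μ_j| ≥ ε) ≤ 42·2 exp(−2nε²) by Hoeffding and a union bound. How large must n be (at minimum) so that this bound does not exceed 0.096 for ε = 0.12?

236

Need 2·42·exp(−2nε²) ≤ 0.096, i.e. exp(−2nε²) ≤ 0.096/84.
So 2nε² ≥ ln(84/0.096) = 6.774224.
Hence n ≥ 6.774224/(2·0.12²) = 235.216.
The smallest integer n is 236.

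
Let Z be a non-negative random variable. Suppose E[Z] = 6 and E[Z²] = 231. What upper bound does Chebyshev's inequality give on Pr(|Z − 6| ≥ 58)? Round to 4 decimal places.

Var(Z) = E[Z²] − (E[Z])² = 231 − 36 = 195.
Chebyshev's inequality: Pr(|Z − μ| ≥ t) ≤ Var(Z)/t² = 195/3364 = 0.0580.

0.0580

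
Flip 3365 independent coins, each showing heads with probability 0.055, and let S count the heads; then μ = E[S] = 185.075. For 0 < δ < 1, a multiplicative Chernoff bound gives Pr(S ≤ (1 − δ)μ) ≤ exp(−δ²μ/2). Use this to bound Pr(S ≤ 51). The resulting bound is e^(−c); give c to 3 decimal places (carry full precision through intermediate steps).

48.564

Write 51 = (1 − δ)μ, so δ = 1 − 51/185.075 = 0.724436…
Then the exponent is δ²μ/2 = (μ − 51)²/(2μ) = 48.564381.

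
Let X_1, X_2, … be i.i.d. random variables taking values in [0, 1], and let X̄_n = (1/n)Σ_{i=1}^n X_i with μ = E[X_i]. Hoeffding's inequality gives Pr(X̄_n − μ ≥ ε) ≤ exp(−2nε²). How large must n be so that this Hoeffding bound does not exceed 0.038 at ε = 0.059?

470

Require exp(−2nε²) ≤ 0.038, i.e. 2nε² ≥ ln(1/0.038) = 3.270169.
So n ≥ 3.270169 / (2·0.059²) = 469.717.
The smallest integer n is 470.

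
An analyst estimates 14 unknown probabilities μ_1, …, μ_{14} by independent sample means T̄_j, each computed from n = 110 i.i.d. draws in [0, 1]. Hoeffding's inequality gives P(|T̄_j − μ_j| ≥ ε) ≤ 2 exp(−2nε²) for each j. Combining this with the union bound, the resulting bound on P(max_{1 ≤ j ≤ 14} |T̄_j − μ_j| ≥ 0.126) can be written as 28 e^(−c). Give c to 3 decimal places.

Union bound over the 14 events: P(max_{1 ≤ j ≤ 14} |T̄_j − μ_j| ≥ 0.126) ≤ 14·2·exp(−2nε²) = 28 exp(−2·110·0.126²).
So c = 2·110·0.126² = 3.4927.

3.493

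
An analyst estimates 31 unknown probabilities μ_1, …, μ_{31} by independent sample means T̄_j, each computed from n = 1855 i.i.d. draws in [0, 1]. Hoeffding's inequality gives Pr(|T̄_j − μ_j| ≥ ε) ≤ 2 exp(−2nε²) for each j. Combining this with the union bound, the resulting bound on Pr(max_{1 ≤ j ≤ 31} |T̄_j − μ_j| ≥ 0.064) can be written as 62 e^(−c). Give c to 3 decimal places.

15.196

Union bound over the 31 events: Pr(max_{1 ≤ j ≤ 31} |T̄_j − μ_j| ≥ 0.064) ≤ 31·2·exp(−2nε²) = 62 exp(−2·1855·0.064²).
So c = 2·1855·0.064² = 15.1962.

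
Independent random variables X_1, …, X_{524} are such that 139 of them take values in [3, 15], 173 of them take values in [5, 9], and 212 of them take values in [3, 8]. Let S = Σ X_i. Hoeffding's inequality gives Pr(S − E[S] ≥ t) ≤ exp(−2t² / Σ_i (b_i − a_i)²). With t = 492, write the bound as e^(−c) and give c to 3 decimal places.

Σ(b_i − a_i)² = 139·12² + 173·4² + 212·5² = 28084.
c = 2t² / 28084 = 2·492² / 28084 = 17.2386.

17.239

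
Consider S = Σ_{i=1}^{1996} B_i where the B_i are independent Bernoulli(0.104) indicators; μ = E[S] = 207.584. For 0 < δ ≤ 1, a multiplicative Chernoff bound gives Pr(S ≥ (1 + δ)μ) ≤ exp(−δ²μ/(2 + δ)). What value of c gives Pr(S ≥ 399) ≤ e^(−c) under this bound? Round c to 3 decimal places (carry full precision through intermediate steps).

60.404

Write 399 = (1 + δ)μ, so δ = 399/207.584 − 1 = 0.9221135…
Then the exponent is δ²μ/(2 + δ) = (399 − μ)² / (μ·(2 + δ)) = 60.403975.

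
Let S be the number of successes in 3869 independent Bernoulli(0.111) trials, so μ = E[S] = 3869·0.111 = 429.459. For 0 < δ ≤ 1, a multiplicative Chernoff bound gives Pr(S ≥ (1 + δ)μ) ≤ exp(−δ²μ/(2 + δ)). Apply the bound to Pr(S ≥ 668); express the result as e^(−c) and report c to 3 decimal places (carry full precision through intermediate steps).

51.849

Write 668 = (1 + δ)μ, so δ = 668/429.459 − 1 = 0.5554453…
Then the exponent is δ²μ/(2 + δ) = (668 − μ)² / (μ·(2 + δ)) = 51.848687.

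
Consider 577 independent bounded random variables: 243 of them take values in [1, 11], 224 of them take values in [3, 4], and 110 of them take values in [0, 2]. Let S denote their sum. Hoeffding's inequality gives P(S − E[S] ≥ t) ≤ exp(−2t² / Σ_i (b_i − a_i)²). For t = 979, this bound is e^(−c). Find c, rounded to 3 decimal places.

76.786

Σ(b_i − a_i)² = 243·10² + 224·1² + 110·2² = 24964.
c = 2t² / 24964 = 2·979² / 24964 = 76.7859.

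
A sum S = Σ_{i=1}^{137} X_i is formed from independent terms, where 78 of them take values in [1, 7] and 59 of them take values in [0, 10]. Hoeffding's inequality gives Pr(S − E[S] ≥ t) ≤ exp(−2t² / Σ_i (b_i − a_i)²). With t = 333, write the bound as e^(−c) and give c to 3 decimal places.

Σ(b_i − a_i)² = 78·6² + 59·10² = 8708.
c = 2t² / 8708 = 2·333² / 8708 = 25.4683.

25.468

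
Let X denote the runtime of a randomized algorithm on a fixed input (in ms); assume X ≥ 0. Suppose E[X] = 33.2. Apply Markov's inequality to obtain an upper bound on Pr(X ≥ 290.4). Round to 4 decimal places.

0.1143

Markov's inequality: for a non-negative random variable, Pr(X ≥ a) ≤ E[X]/a.
Here E[X] = 33.2 and a = 290.4, so the bound is 33.2/290.4 = 0.1143.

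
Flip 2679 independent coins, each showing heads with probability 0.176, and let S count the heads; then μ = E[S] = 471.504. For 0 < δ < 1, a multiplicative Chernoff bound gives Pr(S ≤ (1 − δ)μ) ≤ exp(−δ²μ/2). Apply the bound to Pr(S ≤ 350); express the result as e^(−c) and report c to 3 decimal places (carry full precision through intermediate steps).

Write 350 = (1 − δ)μ, so δ = 1 − 350/471.504 = 0.2576945…
Then the exponent is δ²μ/2 = (μ − 350)²/(2μ) = 15.655458.

15.655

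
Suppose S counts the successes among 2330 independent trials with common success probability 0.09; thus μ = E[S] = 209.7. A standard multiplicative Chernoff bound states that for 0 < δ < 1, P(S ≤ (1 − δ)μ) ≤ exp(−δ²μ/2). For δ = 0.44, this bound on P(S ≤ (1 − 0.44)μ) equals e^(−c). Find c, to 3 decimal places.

c = δ²μ/2 = 0.44²·209.7/2 = 20.2990.

20.299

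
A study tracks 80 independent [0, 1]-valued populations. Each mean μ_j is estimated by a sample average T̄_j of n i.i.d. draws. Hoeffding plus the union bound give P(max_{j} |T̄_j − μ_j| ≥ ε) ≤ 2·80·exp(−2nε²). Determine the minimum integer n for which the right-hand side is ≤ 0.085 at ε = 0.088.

487

Need 2·80·exp(−2nε²) ≤ 0.085, i.e. exp(−2nε²) ≤ 0.085/160.
So 2nε² ≥ ln(160/0.085) = 7.540278.
Hence n ≥ 7.540278/(2·0.088²) = 486.846.
The smallest integer n is 487.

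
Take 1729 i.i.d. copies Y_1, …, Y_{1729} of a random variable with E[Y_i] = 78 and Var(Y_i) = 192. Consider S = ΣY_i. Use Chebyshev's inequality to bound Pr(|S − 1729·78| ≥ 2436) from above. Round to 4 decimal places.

0.0559

Var(S) = n·Var(Y_i) = 1729·192 = 331968.
Chebyshev: Pr(|S − 1729·78| ≥ 2436) ≤ Var(S)/2436² = 331968/5934096 = 0.0559.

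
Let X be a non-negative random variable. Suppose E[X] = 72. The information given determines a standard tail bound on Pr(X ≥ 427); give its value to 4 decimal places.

Only the mean of a non-negative variable is known, so Markov's inequality is the applicable tail bound.
Markov's inequality: for a non-negative random variable, Pr(X ≥ a) ≤ E[X]/a.
Here E[X] = 72 and a = 427, so the bound is 72/427 = 0.1686.

0.1686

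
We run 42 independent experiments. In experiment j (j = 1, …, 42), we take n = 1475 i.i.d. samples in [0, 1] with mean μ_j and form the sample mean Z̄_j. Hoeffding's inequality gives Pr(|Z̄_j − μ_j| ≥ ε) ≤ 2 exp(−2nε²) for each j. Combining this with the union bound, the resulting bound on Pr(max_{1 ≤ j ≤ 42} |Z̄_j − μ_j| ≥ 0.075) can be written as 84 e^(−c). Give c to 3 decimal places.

16.594

Union bound over the 42 events: Pr(max_{1 ≤ j ≤ 42} |Z̄_j − μ_j| ≥ 0.075) ≤ 42·2·exp(−2nε²) = 84 exp(−2·1475·0.075²).
So c = 2·1475·0.075² = 16.5938.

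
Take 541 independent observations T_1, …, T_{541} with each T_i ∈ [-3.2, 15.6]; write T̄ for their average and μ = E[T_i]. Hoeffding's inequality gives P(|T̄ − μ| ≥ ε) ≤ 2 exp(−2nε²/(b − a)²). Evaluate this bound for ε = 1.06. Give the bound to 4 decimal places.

0.0641

Exponent: 2nε²/(b − a)² = 2·541·1.06² / 18.8² = 3.43972.
Bound = 2·exp(−3.43972) = 0.06415.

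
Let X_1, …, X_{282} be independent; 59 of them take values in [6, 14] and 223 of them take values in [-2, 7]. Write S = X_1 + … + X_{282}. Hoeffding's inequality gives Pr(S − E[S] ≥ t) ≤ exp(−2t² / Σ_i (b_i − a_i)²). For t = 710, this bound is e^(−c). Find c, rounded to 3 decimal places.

46.165

Σ(b_i − a_i)² = 59·8² + 223·9² = 21839.
c = 2t² / 21839 = 2·710² / 21839 = 46.1651.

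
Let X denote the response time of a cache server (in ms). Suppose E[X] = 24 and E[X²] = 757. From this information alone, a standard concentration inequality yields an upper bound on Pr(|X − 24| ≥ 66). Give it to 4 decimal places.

0.0416

The first two moments determine the variance, so Chebyshev's inequality is the sharpest standard bound available.
Var(X) = E[X²] − (E[X])² = 757 − 576 = 181.
Chebyshev's inequality: Pr(|X − μ| ≥ t) ≤ Var(X)/t² = 181/4356 = 0.0416.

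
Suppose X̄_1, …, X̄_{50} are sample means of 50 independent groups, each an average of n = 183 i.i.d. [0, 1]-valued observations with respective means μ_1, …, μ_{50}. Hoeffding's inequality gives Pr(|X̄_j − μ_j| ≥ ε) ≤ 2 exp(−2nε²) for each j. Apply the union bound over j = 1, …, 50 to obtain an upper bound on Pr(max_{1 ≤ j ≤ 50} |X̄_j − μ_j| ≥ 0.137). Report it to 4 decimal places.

0.1039

Per-experiment Hoeffding bound: 2·exp(−2·183·0.137²) = 2·exp(−6.86945) = 0.0020781.
Union bound over 50 events: 50·0.0020781 = 0.10390.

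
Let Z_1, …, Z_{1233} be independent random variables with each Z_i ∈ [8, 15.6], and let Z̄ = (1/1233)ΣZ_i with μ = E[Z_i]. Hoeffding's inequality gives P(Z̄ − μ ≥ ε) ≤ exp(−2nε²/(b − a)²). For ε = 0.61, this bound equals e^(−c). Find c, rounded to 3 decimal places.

c = 2nε²/(b − a)² = 2·1233·0.61² / 7.6² = 15.8864.

15.886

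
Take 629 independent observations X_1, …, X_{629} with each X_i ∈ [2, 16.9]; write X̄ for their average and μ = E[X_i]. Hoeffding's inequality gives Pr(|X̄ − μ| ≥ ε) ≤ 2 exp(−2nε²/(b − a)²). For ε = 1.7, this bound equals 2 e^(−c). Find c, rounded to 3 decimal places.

16.376

c = 2nε²/(b − a)² = 2·629·1.7² / 14.9² = 16.3759.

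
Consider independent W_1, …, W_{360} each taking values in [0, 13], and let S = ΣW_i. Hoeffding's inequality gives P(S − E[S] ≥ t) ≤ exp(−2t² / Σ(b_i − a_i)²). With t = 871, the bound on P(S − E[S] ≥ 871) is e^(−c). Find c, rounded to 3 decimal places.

Σ(b_i − a_i)² = 360·(13)² = 60840.
c = 2t²/60840 = 2·871²/60840 = 24.9389.

24.939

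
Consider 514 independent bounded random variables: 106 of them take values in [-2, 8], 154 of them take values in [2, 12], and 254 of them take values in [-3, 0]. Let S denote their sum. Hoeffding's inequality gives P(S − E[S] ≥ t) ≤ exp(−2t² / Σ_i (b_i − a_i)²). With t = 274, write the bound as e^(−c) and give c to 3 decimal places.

5.308

Σ(b_i − a_i)² = 106·10² + 154·10² + 254·3² = 28286.
c = 2t² / 28286 = 2·274² / 28286 = 5.3084.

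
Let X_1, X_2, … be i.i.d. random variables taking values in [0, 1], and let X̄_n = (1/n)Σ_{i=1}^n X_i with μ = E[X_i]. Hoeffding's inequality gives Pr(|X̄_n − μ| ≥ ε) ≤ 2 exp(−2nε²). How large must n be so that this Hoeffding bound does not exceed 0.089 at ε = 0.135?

Require 2·exp(−2nε²) ≤ 0.089, i.e. 2nε² ≥ ln(2/0.089) = 3.112266.
So n ≥ 3.112266 / (2·0.135²) = 85.385.
The smallest integer n is 86.

86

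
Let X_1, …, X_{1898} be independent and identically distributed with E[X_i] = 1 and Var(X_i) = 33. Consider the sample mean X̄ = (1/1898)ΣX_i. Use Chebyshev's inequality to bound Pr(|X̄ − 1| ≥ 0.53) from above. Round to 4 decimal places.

Var(X̄) = Var(X_i)/n = 33/1898 = 0.017387.
Chebyshev: Pr(|X̄ − 1| ≥ 0.53) ≤ Var(X̄)/(0.53)² = 33/(1898·0.53²) = 0.0619.

0.0619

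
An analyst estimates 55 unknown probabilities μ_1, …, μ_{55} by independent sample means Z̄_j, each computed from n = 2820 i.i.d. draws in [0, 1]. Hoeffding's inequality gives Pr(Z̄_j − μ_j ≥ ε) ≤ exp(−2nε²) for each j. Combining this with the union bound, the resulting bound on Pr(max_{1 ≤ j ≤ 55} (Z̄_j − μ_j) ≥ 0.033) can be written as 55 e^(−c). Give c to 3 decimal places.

Union bound over the 55 events: Pr(max_{1 ≤ j ≤ 55} (Z̄_j − μ_j) ≥ 0.033) ≤ 55·exp(−2nε²) = 55 exp(−2·2820·0.033²).
So c = 2·2820·0.033² = 6.1420.

6.142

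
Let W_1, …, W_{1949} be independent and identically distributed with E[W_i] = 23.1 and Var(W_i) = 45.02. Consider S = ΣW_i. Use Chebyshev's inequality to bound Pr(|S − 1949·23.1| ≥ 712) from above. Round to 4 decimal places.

0.1731

Var(S) = n·Var(W_i) = 1949·45.02 = 87743.98.
Chebyshev: Pr(|S − 1949·23.1| ≥ 712) ≤ Var(S)/712² = 87743.98/506944 = 0.1731.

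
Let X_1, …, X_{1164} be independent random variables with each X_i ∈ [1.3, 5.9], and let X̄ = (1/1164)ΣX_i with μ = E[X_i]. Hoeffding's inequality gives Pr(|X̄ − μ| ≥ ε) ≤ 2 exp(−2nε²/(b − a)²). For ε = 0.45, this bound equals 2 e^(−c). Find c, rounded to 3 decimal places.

22.279

c = 2nε²/(b − a)² = 2·1164·0.45² / 4.6² = 22.2788.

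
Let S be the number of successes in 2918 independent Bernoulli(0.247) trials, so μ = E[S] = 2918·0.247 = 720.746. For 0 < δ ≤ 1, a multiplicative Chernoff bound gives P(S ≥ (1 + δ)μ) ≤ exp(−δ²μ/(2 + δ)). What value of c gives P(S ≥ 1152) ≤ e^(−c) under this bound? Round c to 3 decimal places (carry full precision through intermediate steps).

99.309

Write 1152 = (1 + δ)μ, so δ = 1152/720.746 − 1 = 0.5983439…
Then the exponent is δ²μ/(2 + δ) = (1152 − μ)² / (μ·(2 + δ)) = 99.308722.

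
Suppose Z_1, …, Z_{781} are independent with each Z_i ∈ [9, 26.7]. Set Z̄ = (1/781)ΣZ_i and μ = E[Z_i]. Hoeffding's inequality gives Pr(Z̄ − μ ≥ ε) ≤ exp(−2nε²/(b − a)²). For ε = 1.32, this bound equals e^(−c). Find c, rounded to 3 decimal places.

c = 2nε²/(b − a)² = 2·781·1.32² / 17.7² = 8.6873.

8.687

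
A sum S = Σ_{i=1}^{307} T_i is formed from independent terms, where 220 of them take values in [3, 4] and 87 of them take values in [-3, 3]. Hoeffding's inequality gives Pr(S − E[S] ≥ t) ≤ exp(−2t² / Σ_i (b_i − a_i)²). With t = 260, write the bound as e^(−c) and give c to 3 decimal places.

Σ(b_i − a_i)² = 220·1² + 87·6² = 3352.
c = 2t² / 3352 = 2·260² / 3352 = 40.3341.

40.334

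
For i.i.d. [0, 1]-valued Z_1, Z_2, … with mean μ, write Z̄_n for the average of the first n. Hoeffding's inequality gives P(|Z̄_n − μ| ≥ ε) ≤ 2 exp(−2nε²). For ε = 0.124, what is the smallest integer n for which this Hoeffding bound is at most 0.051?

Require 2·exp(−2nε²) ≤ 0.051, i.e. 2nε² ≥ ln(2/0.051) = 3.669077.
So n ≥ 3.669077 / (2·0.124²) = 119.312.
The smallest integer n is 120.

120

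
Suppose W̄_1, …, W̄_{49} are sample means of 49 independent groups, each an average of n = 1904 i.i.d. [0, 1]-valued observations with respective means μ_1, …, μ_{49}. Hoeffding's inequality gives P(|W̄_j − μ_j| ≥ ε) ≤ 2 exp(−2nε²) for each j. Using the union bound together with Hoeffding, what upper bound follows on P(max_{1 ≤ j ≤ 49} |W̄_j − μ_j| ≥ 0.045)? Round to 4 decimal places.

0.0439

Per-experiment Hoeffding bound: 2·exp(−2·1904·0.045²) = 2·exp(−7.71120) = 0.00089557.
Union bound over 49 events: 49·0.00089557 = 0.04388.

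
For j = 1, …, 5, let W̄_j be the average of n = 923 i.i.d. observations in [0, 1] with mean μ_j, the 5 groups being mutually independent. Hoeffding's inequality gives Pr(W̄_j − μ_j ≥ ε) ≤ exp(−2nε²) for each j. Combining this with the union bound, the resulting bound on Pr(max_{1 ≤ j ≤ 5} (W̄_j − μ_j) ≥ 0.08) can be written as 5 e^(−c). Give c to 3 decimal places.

Union bound over the 5 events: Pr(max_{1 ≤ j ≤ 5} (W̄_j − μ_j) ≥ 0.08) ≤ 5·exp(−2nε²) = 5 exp(−2·923·0.08²).
So c = 2·923·0.08² = 11.8144.

11.814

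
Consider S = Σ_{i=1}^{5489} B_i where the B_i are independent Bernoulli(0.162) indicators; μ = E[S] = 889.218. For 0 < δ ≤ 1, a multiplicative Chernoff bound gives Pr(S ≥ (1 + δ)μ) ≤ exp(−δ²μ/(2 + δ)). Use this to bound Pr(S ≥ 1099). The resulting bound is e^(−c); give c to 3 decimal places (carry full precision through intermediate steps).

Write 1099 = (1 + δ)μ, so δ = 1099/889.218 − 1 = 0.2359174…
Then the exponent is δ²μ/(2 + δ) = (1099 − μ)² / (μ·(2 + δ)) = 22.134639.

22.135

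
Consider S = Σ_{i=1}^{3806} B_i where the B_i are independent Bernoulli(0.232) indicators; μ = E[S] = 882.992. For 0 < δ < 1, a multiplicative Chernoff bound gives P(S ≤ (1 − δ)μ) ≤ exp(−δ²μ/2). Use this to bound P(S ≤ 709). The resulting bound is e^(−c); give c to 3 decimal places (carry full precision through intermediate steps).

17.142

Write 709 = (1 − δ)μ, so δ = 1 − 709/882.992 = 0.1970482…
Then the exponent is δ²μ/2 = (μ − 709)²/(2μ) = 17.142407.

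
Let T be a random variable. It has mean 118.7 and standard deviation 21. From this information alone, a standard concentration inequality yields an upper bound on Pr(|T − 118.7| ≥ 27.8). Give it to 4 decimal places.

0.5706

Mean and variance are known, so Chebyshev's inequality applies.
Chebyshev: Pr(|T − μ| ≥ t) ≤ Var(T)/t².
Var(T) = σ² = 21² = 441.
Bound = 441 / 772.84 = 0.5706.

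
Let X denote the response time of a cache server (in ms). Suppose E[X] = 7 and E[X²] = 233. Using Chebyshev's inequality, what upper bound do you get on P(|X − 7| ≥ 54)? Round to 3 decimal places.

0.063

Var(X) = E[X²] − (E[X])² = 233 − 49 = 184.
Chebyshev's inequality: P(|X − μ| ≥ t) ≤ Var(X)/t² = 184/2916 = 0.0631.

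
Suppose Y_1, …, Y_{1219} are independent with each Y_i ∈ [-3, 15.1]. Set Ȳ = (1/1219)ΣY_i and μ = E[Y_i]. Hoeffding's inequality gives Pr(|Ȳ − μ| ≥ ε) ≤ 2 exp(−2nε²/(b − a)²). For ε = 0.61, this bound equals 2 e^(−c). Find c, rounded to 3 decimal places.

c = 2nε²/(b − a)² = 2·1219·0.61² / 18.1² = 2.7691.

2.769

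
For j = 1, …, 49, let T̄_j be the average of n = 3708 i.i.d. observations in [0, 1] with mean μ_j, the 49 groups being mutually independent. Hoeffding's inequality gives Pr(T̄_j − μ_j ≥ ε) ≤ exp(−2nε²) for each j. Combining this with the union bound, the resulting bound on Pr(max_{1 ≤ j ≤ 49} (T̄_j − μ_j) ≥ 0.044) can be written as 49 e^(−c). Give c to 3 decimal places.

Union bound over the 49 events: Pr(max_{1 ≤ j ≤ 49} (T̄_j − μ_j) ≥ 0.044) ≤ 49·exp(−2nε²) = 49 exp(−2·3708·0.044²).
So c = 2·3708·0.044² = 14.3574.

14.357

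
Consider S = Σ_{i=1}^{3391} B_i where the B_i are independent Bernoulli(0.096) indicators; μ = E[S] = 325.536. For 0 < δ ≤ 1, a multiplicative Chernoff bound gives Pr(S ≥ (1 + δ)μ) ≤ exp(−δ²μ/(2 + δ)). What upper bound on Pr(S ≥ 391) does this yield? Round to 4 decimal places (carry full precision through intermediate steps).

0.0025

Write 391 = (1 + δ)μ, so δ = 391/325.536 − 1 = 0.201096…
Then the exponent is δ²μ/(2 + δ) = (391 − μ)² / (μ·(2 + δ)) = 5.980907.
Bound = exp(−5.980907) = 0.00253.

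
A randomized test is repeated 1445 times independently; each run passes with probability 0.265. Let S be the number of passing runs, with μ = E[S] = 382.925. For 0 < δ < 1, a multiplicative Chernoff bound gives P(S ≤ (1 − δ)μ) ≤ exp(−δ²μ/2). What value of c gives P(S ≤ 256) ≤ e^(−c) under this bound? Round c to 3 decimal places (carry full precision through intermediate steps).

Write 256 = (1 − δ)μ, so δ = 1 − 256/382.925 = 0.3314618…
Then the exponent is δ²μ/2 = (μ − 256)²/(2μ) = 21.035393.

21.035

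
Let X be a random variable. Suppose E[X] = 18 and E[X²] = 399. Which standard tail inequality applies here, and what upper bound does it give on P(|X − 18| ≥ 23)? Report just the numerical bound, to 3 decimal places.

0.142

The first two moments determine the variance, so Chebyshev's inequality is the sharpest standard bound available.
Var(X) = E[X²] − (E[X])² = 399 − 324 = 75.
Chebyshev's inequality: P(|X − μ| ≥ t) ≤ Var(X)/t² = 75/529 = 0.1418.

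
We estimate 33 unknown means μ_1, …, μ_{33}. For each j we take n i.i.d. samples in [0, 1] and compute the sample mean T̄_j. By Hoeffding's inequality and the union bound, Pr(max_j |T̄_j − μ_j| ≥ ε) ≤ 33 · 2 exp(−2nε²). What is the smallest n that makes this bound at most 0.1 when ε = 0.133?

184

Need 2·33·exp(−2nε²) ≤ 0.1, i.e. exp(−2nε²) ≤ 0.1/66.
So 2nε² ≥ ln(66/0.1) = 6.492240.
Hence n ≥ 6.492240/(2·0.133²) = 183.511.
The smallest integer n is 184.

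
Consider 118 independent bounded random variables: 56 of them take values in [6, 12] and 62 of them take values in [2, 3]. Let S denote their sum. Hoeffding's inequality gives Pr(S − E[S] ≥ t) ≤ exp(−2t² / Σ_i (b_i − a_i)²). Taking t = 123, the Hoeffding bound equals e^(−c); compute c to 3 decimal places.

Σ(b_i − a_i)² = 56·6² + 62·1² = 2078.
c = 2t² / 2078 = 2·123² / 2078 = 14.5611.

14.561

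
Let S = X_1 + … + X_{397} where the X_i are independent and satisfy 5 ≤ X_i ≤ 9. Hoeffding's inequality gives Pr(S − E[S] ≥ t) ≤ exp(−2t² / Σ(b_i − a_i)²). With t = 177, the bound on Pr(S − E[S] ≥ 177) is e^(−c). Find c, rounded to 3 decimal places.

9.864

Σ(b_i − a_i)² = 397·(4)² = 6352.
c = 2t²/6352 = 2·177²/6352 = 9.8643.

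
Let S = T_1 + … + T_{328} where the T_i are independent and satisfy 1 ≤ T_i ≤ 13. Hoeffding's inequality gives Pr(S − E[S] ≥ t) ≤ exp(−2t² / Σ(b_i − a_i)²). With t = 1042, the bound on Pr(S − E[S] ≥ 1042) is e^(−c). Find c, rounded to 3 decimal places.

45.976

Σ(b_i − a_i)² = 328·(12)² = 47232.
c = 2t²/47232 = 2·1042²/47232 = 45.9758.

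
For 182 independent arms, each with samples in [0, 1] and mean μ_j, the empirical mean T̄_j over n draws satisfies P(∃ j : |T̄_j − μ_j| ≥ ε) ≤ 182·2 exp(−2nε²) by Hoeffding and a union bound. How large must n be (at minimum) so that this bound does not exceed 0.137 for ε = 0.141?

199

Need 2·182·exp(−2nε²) ≤ 0.137, i.e. exp(−2nε²) ≤ 0.137/364.
So 2nε² ≥ ln(364/0.137) = 7.884928.
Hence n ≥ 7.884928/(2·0.141²) = 198.303.
The smallest integer n is 199.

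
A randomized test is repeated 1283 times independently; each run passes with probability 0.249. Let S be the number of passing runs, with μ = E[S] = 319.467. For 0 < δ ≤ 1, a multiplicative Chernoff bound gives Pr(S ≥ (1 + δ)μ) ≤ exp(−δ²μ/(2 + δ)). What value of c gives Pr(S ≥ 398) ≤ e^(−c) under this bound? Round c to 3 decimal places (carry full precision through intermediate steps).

Write 398 = (1 + δ)μ, so δ = 398/319.467 − 1 = 0.2458251…
Then the exponent is δ²μ/(2 + δ) = (398 − μ)² / (μ·(2 + δ)) = 8.596120.

8.596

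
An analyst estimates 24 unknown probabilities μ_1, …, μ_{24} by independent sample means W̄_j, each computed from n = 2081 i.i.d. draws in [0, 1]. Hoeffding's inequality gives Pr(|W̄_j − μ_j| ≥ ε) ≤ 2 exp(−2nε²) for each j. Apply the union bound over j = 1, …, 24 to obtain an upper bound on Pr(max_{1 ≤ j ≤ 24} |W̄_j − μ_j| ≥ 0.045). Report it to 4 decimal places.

Per-experiment Hoeffding bound: 2·exp(−2·2081·0.045²) = 2·exp(−8.42805) = 0.00043729.
Union bound over 24 events: 24·0.00043729 = 0.01050.

0.0105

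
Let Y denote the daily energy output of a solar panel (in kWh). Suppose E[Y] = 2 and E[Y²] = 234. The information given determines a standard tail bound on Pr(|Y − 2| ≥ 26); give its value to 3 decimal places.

The first two moments determine the variance, so Chebyshev's inequality is the sharpest standard bound available.
Var(Y) = E[Y²] − (E[Y])² = 234 − 4 = 230.
Chebyshev's inequality: Pr(|Y − μ| ≥ t) ≤ Var(Y)/t² = 230/676 = 0.3402.

0.340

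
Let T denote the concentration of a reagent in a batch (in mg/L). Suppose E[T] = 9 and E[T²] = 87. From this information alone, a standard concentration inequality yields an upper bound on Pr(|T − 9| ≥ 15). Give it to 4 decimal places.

0.0267

The first two moments determine the variance, so Chebyshev's inequality is the sharpest standard bound available.
Var(T) = E[T²] − (E[T])² = 87 − 81 = 6.
Chebyshev's inequality: Pr(|T − μ| ≥ t) ≤ Var(T)/t² = 6/225 = 0.0267.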